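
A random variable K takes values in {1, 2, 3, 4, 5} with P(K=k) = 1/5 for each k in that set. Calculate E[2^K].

E[2^K] = Σ 2^k·P(K=k)
 = 2·1/5 + 4·1/5 + 8·1/5 + 16·1/5 + 32·1/5
 = 2/5 + 4/5 + 8/5 + 16/5 + 32/5
 = 62/5

12.4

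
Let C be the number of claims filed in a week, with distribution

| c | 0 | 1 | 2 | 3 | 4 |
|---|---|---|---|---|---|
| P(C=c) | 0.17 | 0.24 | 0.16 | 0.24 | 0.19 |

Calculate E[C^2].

E[C^2] = Σ c^2·P(C=c)
 = 0·0.17 + 1·0.24 + 4·0.16 + 9·0.24 + 16·0.19
 = 0 + 0.24 + 0.64 + 2.16 + 3.04
 = 6.08

6.08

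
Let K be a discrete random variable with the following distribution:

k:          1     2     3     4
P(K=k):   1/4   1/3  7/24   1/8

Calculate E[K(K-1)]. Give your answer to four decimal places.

3.9167

E[K(K-1)] = Σ k(k-1)·P(K=k)
 = 0·1/4 + 2·1/3 + 6·7/24 + 12·1/8
 = 0 + 2/3 + 7/4 + 3/2
 = 47/12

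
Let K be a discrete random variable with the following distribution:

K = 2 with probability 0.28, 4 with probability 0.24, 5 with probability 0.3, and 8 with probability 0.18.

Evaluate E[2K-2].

6.92

E[2K-2] = Σ (2k-2)·P(K=k)
 = 2·0.28 + 6·0.24 + 8·0.3 + 14·0.18
 = 0.56 + 1.44 + 2.4 + 2.52
 = 6.92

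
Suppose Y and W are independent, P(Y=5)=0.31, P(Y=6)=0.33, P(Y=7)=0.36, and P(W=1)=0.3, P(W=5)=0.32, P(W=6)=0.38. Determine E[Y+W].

10.23

E[Y+W] = Σ_y Σ_w (y+w) · P(Y=y)P(W=w)
 = 6·0.093 + 10·0.0992 + 11·0.1178 + 7·0.099 + 11·0.1056 + 12·0.1254 + 8·0.108 + 12·0.1152 + 13·0.1368
 = 0.558 + 0.992 + 1.2958 + 0.693 + 1.1616 + 1.5048 + 0.864 + 1.3824 + 1.7784
 = 10.23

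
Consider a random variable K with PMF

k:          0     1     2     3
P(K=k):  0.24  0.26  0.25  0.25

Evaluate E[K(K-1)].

2

E[K(K-1)] = Σ k(k-1)·P(K=k)
 = 0·0.24 + 0·0.26 + 2·0.25 + 6·0.25
 = 0 + 0 + 0.5 + 1.5
 = 2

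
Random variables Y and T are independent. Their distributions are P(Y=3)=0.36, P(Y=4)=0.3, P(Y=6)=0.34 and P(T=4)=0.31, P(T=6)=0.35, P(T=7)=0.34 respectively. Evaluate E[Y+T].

E[Y+T] = Σ_y Σ_t (y+t) · P(Y=y)P(T=t)
 = 7·0.1116 + 9·0.126 + 10·0.1224 + 8·0.093 + 10·0.105 + 11·0.102 + 10·0.1054 + 12·0.119 + 13·0.1156
 = 0.7812 + 1.134 + 1.224 + 0.744 + 1.05 + 1.122 + 1.054 + 1.428 + 1.5028
 = 10.04

10.04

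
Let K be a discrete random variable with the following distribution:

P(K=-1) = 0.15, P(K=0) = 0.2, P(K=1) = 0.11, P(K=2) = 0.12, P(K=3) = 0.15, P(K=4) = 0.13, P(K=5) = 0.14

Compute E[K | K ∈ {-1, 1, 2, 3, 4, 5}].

2.3375

P(K ∈ {-1, 1, 2, 3, 4, 5}) = 0.15 + 0.11 + 0.12 + 0.15 + 0.13 + 0.14 = 0.8.
E[K | K ∈ {-1, 1, 2, 3, 4, 5}] = [(-1)·0.15 + 1·0.11 + 2·0.12 + 3·0.15 + 4·0.13 + 5·0.14] / 0.8
 = 1.87 / 0.8
 = 187/80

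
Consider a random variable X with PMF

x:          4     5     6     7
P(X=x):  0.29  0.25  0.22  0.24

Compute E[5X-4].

23.05

E[5X-4] = Σ (5x-4)·P(X=x)
 = 16·0.29 + 21·0.25 + 26·0.22 + 31·0.24
 = 4.64 + 5.25 + 5.72 + 7.44
 = 23.05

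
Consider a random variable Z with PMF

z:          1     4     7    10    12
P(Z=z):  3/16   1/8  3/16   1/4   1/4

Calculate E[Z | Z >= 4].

9

P(Z >= 4) = 1/8 + 3/16 + 1/4 + 1/4 = 13/16.
E[Z | Z >= 4] = [4·1/8 + 7·3/16 + 10·1/4 + 12·1/4] / (13/16)
 = 117/16 / (13/16)
 = 9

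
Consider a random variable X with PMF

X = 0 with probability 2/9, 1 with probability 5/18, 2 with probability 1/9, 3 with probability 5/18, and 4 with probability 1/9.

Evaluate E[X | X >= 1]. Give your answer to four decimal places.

P(X >= 1) = 5/18 + 1/9 + 5/18 + 1/9 = 7/9.
E[X | X >= 1] = [1·5/18 + 2·1/9 + 3·5/18 + 4·1/9] / (7/9)
 = 16/9 / (7/9)
 = 16/7

2.2857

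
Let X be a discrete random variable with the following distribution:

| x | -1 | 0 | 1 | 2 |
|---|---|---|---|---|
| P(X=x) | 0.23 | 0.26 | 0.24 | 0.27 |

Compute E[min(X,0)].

-0.23

E[min(X,0)] = Σ min(x,0)·P(X=x)
 = (-1)·0.23 + 0·0.26 + 0·0.24 + 0·0.27
 = (-0.23) + 0 + 0 + 0
 = -0.23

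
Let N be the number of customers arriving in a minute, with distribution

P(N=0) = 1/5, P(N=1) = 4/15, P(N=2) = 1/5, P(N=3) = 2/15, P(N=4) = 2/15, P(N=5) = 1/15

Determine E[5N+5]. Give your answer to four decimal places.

14.6667

E[5N+5] = Σ (5n+5)·P(N=n)
 = 5·1/5 + 10·4/15 + 15·1/5 + 20·2/15 + 25·2/15 + 30·1/15
 = 1 + 8/3 + 3 + 8/3 + 10/3 + 2
 = 44/3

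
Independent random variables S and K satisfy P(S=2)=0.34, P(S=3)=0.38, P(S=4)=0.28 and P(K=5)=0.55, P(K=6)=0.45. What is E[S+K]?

8.39

E[S+K] = Σ_s Σ_k (s+k) · P(S=s)P(K=k)
 = 7·0.187 + 8·0.153 + 8·0.209 + 9·0.171 + 9·0.154 + 10·0.126
 = 1.309 + 1.224 + 1.672 + 1.539 + 1.386 + 1.26
 = 8.39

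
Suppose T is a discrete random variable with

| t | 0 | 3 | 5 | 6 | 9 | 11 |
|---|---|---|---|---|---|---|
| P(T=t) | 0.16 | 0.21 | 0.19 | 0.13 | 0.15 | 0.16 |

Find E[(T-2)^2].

24.95

E[(T-2)^2] = Σ (t-2)^2·P(T=t)
 = 4·0.16 + 1·0.21 + 9·0.19 + 16·0.13 + 49·0.15 + 81·0.16
 = 0.64 + 0.21 + 1.71 + 2.08 + 7.35 + 12.96
 = 24.95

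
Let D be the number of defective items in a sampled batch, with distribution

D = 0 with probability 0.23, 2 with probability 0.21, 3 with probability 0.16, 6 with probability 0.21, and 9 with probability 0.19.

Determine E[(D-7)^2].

E[(D-7)^2] = Σ (d-7)^2·P(D=d)
 = 49·0.23 + 25·0.21 + 16·0.16 + 1·0.21 + 4·0.19
 = 11.27 + 5.25 + 2.56 + 0.21 + 0.76
 = 20.05

20.05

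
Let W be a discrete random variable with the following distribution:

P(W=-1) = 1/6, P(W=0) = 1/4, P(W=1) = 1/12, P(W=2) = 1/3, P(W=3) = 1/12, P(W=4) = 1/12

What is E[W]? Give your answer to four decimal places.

E[W] = Σ w·P(W=w)
 = (-1)·1/6 + 0·1/4 + 1·1/12 + 2·1/3 + 3·1/12 + 4·1/12
 = (-1/6) + 0 + 1/12 + 2/3 + 1/4 + 1/3
 = 7/6

1.1667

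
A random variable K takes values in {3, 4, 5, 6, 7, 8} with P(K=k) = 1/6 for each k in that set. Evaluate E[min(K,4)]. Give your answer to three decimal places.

3.833

E[min(K,4)] = Σ min(k,4)·P(K=k)
 = 3·1/6 + 4·1/6 + 4·1/6 + 4·1/6 + 4·1/6 + 4·1/6
 = 1/2 + 2/3 + 2/3 + 2/3 + 2/3 + 2/3
 = 23/6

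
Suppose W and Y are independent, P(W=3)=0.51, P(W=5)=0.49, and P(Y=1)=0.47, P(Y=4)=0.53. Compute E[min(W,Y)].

2.3197

E[min(W,Y)] = Σ_w Σ_y min(w,y) · P(W=w)P(Y=y)
 = 1·0.2397 + 3·0.2703 + 1·0.2303 + 4·0.2597
 = 0.2397 + 0.8109 + 0.2303 + 1.0388
 = 2.3197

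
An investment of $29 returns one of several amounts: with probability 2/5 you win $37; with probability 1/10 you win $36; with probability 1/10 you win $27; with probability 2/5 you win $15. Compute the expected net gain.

-1.9

E[payout] = 37·2/5 + 36·1/10 + 27·1/10 + 15·2/5
 = 74/5 + 18/5 + 27/10 + 6
 = 271/10
Net = 271/10 - 29 = -19/10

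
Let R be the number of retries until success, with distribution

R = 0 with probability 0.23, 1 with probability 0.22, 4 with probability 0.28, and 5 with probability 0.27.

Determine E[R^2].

11.45

E[R^2] = Σ r^2·P(R=r)
 = 0·0.23 + 1·0.22 + 16·0.28 + 25·0.27
 = 0 + 0.22 + 4.48 + 6.75
 = 11.45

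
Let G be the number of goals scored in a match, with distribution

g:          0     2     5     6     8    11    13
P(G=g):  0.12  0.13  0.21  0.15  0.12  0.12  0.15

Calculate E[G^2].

58.72

E[G^2] = Σ g^2·P(G=g)
 = 0·0.12 + 4·0.13 + 25·0.21 + 36·0.15 + 64·0.12 + 121·0.12 + 169·0.15
 = 0 + 0.52 + 5.25 + 5.4 + 7.68 + 14.52 + 25.35
 = 58.72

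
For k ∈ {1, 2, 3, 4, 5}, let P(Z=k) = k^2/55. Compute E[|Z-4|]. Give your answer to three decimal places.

E[|Z-4|] = Σ |z-4|·P(Z=z)
 = 3·1/55 + 2·4/55 + 1·9/55 + 0·16/55 + 1·5/11
 = 3/55 + 8/55 + 9/55 + 0 + 5/11
 = 9/11

0.818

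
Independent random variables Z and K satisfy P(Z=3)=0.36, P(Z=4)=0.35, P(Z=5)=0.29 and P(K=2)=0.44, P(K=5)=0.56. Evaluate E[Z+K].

7.61

E[Z+K] = Σ_z Σ_k (z+k) · P(Z=z)P(K=k)
 = 5·0.1584 + 8·0.2016 + 6·0.154 + 9·0.196 + 7·0.1276 + 10·0.1624
 = 0.792 + 1.6128 + 0.924 + 1.764 + 0.8932 + 1.624
 = 7.61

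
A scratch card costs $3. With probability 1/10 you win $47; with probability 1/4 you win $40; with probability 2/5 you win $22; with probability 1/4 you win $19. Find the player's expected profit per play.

25.25

E[payout] = 47·1/10 + 40·1/4 + 22·2/5 + 19·1/4
 = 47/10 + 10 + 44/5 + 19/4
 = 113/4
Net = 113/4 - 3 = 101/4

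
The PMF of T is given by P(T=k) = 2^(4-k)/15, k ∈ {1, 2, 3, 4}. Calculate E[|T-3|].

E[|T-3|] = Σ |t-3|·P(T=t)
 = 2·8/15 + 1·4/15 + 0·2/15 + 1·1/15
 = 16/15 + 4/15 + 0 + 1/15
 = 7/5

1.4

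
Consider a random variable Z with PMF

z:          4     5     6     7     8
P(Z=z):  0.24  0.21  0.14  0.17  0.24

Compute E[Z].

E[Z] = Σ z·P(Z=z)
 = 4·0.24 + 5·0.21 + 6·0.14 + 7·0.17 + 8·0.24
 = 0.96 + 1.05 + 0.84 + 1.19 + 1.92
 = 5.96

5.96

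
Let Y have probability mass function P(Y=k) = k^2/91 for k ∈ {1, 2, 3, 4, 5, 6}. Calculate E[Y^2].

25

E[Y^2] = Σ y^2·P(Y=y)
 = 1·1/91 + 4·4/91 + 9·9/91 + 16·16/91 + 25·25/91 + 36·36/91
 = 1/91 + 16/91 + 81/91 + 256/91 + 625/91 + 1296/91
 = 25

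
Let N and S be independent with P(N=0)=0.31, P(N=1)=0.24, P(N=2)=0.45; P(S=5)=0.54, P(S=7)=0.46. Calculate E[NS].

6.7488

E[NS] = Σ_n Σ_s ns · P(N=n)P(S=s)
 = 0·0.1674 + 0·0.1426 + 5·0.1296 + 7·0.1104 + 10·0.243 + 14·0.207
 = 0 + 0 + 0.648 + 0.7728 + 2.43 + 2.898
 = 6.7488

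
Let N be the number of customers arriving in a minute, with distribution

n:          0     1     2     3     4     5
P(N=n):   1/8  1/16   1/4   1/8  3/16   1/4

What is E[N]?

E[N] = Σ n·P(N=n)
 = 0·1/8 + 1·1/16 + 2·1/4 + 3·1/8 + 4·3/16 + 5·1/4
 = 0 + 1/16 + 1/2 + 3/8 + 3/4 + 5/4
 = 47/16

2.9375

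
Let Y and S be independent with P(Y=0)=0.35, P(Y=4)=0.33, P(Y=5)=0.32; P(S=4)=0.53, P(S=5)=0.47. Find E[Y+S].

E[Y+S] = Σ_y Σ_s (y+s) · P(Y=y)P(S=s)
 = 4·0.1855 + 5·0.1645 + 8·0.1749 + 9·0.1551 + 9·0.1696 + 10·0.1504
 = 0.742 + 0.8225 + 1.3992 + 1.3959 + 1.5264 + 1.504
 = 7.39

7.39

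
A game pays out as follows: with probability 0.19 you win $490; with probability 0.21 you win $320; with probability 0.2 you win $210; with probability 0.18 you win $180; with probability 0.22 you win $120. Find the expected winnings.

E[payout] = 490·0.19 + 320·0.21 + 210·0.2 + 180·0.18 + 120·0.22
 = 93.1 + 67.2 + 42 + 32.4 + 26.4
 = 261.1

261.1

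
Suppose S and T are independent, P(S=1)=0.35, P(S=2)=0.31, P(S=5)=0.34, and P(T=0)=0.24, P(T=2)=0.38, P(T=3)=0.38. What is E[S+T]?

E[S+T] = Σ_s Σ_t (s+t) · P(S=s)P(T=t)
 = 1·0.084 + 3·0.133 + 4·0.133 + 2·0.0744 + 4·0.1178 + 5·0.1178 + 5·0.0816 + 7·0.1292 + 8·0.1292
 = 0.084 + 0.399 + 0.532 + 0.1488 + 0.4712 + 0.589 + 0.408 + 0.9044 + 1.0336
 = 4.57

4.57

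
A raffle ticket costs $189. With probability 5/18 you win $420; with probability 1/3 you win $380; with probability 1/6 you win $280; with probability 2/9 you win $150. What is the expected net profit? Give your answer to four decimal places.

E[payout] = 420·5/18 + 380·1/3 + 280·1/6 + 150·2/9
 = 350/3 + 380/3 + 140/3 + 100/3
 = 970/3
Net = 970/3 - 189 = 403/3

134.3333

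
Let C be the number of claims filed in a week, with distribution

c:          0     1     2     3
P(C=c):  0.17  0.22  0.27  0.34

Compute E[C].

E[C] = Σ c·P(C=c)
 = 0·0.17 + 1·0.22 + 2·0.27 + 3·0.34
 = 0 + 0.22 + 0.54 + 1.02
 = 1.78

1.78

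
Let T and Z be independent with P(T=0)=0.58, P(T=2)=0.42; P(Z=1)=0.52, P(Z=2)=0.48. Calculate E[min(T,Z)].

E[min(T,Z)] = Σ_t Σ_z min(t,z) · P(T=t)P(Z=z)
 = 0·0.3016 + 0·0.2784 + 1·0.2184 + 2·0.2016
 = 0 + 0 + 0.2184 + 0.4032
 = 0.6216

0.6216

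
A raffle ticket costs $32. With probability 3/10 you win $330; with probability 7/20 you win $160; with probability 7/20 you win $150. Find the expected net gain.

E[payout] = 330·3/10 + 160·7/20 + 150·7/20
 = 99 + 56 + 105/2
 = 415/2
Net = 415/2 - 32 = 351/2

175.5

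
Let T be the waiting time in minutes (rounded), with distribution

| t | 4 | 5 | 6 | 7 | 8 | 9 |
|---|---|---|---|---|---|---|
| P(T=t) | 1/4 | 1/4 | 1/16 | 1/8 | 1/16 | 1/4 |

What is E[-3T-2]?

E[-3T-2] = Σ (-3t-2)·P(T=t)
 = (-14)·1/4 + (-17)·1/4 + (-20)·1/16 + (-23)·1/8 + (-26)·1/16 + (-29)·1/4
 = (-7/2) + (-17/4) + (-5/4) + (-23/8) + (-13/8) + (-29/4)
 = -83/4

-20.75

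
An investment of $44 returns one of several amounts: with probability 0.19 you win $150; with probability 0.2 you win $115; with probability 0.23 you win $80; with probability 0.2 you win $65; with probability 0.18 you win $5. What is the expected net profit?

39.8

E[payout] = 150·0.19 + 115·0.2 + 80·0.23 + 65·0.2 + 5·0.18
 = 28.5 + 23 + 18.4 + 13 + 0.9
 = 83.8
Net = 83.8 - 44 = 39.8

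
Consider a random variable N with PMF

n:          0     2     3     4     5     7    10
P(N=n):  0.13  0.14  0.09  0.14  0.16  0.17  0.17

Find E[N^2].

E[N^2] = Σ n^2·P(N=n)
 = 0·0.13 + 4·0.14 + 9·0.09 + 16·0.14 + 25·0.16 + 49·0.17 + 100·0.17
 = 0 + 0.56 + 0.81 + 2.24 + 4 + 8.33 + 17
 = 32.94

32.94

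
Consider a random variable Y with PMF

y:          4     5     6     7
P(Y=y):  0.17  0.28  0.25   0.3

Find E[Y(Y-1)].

27.74

E[Y(Y-1)] = Σ y(y-1)·P(Y=y)
 = 12·0.17 + 20·0.28 + 30·0.25 + 42·0.3
 = 2.04 + 5.6 + 7.5 + 12.6
 = 27.74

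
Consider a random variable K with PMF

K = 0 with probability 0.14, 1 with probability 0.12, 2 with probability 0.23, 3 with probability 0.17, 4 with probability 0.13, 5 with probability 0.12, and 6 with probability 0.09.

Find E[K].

2.75

E[K] = Σ k·P(K=k)
 = 0·0.14 + 1·0.12 + 2·0.23 + 3·0.17 + 4·0.13 + 5·0.12 + 6·0.09
 = 0 + 0.12 + 0.46 + 0.51 + 0.52 + 0.6 + 0.54
 = 2.75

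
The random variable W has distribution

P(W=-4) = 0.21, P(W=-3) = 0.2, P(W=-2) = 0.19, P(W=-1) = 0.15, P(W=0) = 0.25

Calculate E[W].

E[W] = Σ w·P(W=w)
 = (-4)·0.21 + (-3)·0.2 + (-2)·0.19 + (-1)·0.15 + 0·0.25
 = (-0.84) + (-0.6) + (-0.38) + (-0.15) + 0
 = -1.97

-1.97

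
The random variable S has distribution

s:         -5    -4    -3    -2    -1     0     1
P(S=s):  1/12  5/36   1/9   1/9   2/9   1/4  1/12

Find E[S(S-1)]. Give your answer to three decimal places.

E[S(S-1)] = Σ s(s-1)·P(S=s)
 = 30·1/12 + 20·5/36 + 12·1/9 + 6·1/9 + 2·2/9 + 0·1/4 + 0·1/12
 = 5/2 + 25/9 + 4/3 + 2/3 + 4/9 + 0 + 0
 = 139/18

7.722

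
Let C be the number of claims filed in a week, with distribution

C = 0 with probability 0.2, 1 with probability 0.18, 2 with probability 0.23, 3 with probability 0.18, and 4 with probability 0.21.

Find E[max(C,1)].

E[max(C,1)] = Σ max(c,1)·P(C=c)
 = 1·0.2 + 1·0.18 + 2·0.23 + 3·0.18 + 4·0.21
 = 0.2 + 0.18 + 0.46 + 0.54 + 0.84
 = 2.22

2.22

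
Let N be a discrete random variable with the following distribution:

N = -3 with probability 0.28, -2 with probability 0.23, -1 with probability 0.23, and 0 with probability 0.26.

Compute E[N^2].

E[N^2] = Σ n^2·P(N=n)
 = 9·0.28 + 4·0.23 + 1·0.23 + 0·0.26
 = 2.52 + 0.92 + 0.23 + 0
 = 3.67

3.67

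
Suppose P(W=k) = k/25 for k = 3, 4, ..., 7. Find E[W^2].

31

E[W^2] = Σ w^2·P(W=w)
 = 9·3/25 + 16·4/25 + 25·1/5 + 36·6/25 + 49·7/25
 = 27/25 + 64/25 + 5 + 216/25 + 343/25
 = 31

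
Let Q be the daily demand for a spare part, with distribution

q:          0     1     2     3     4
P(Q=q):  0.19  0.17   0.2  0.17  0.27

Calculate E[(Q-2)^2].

2.18

E[(Q-2)^2] = Σ (q-2)^2·P(Q=q)
 = 4·0.19 + 1·0.17 + 0·0.2 + 1·0.17 + 4·0.27
 = 0.76 + 0.17 + 0 + 0.17 + 1.08
 = 2.18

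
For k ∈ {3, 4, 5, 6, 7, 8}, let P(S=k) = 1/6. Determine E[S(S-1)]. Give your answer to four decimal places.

E[S(S-1)] = Σ s(s-1)·P(S=s)
 = 6·1/6 + 12·1/6 + 20·1/6 + 30·1/6 + 42·1/6 + 56·1/6
 = 1 + 2 + 10/3 + 5 + 7 + 28/3
 = 83/3

27.6667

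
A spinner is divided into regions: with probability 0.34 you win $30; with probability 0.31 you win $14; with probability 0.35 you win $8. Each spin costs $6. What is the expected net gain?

E[payout] = 30·0.34 + 14·0.31 + 8·0.35
 = 10.2 + 4.34 + 2.8
 = 17.34
Net = 17.34 - 6 = 11.34

11.34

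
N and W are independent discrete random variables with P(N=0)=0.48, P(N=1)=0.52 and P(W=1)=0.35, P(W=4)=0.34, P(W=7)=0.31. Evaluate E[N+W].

4.4

E[N+W] = Σ_n Σ_w (n+w) · P(N=n)P(W=w)
 = 1·0.168 + 4·0.1632 + 7·0.1488 + 2·0.182 + 5·0.1768 + 8·0.1612
 = 0.168 + 0.6528 + 1.0416 + 0.364 + 0.884 + 1.2896
 = 4.4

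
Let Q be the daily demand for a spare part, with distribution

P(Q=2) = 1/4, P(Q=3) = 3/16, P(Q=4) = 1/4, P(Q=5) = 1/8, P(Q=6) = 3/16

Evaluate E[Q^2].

E[Q^2] = Σ q^2·P(Q=q)
 = 4·1/4 + 9·3/16 + 16·1/4 + 25·1/8 + 36·3/16
 = 1 + 27/16 + 4 + 25/8 + 27/4
 = 265/16

16.5625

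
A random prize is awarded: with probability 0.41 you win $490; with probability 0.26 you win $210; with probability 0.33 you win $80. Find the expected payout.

281.9

E[payout] = 490·0.41 + 210·0.26 + 80·0.33
 = 200.9 + 54.6 + 26.4
 = 281.9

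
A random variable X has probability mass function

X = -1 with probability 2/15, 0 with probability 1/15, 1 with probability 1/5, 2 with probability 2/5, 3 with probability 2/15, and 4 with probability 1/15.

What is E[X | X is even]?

P(X is even) = 1/15 + 2/5 + 1/15 = 8/15.
E[X | X is even] = [0·1/15 + 2·2/5 + 4·1/15] / (8/15)
 = 16/15 / (8/15)
 = 2

2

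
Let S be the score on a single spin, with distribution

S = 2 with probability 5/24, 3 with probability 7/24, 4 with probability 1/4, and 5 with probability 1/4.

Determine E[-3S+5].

-5.625

E[-3S+5] = Σ (-3s+5)·P(S=s)
 = (-1)·5/24 + (-4)·7/24 + (-7)·1/4 + (-10)·1/4
 = (-5/24) + (-7/6) + (-7/4) + (-5/2)
 = -45/8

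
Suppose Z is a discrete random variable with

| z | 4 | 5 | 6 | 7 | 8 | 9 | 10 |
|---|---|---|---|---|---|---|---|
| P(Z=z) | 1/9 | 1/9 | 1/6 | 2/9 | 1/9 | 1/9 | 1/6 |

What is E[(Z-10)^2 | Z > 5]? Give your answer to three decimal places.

6.714

P(Z > 5) = 1/6 + 2/9 + 1/9 + 1/9 + 1/6 = 7/9.
E[(Z-10)^2 | Z > 5] = [16·1/6 + 9·2/9 + 4·1/9 + 1·1/9 + 0·1/6] / (7/9)
 = 47/9 / (7/9)
 = 47/7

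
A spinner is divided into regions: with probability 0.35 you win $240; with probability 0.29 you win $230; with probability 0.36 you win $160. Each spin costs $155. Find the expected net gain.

E[payout] = 240·0.35 + 230·0.29 + 160·0.36
 = 84 + 66.7 + 57.6
 = 208.3
Net = 208.3 - 155 = 53.3

53.3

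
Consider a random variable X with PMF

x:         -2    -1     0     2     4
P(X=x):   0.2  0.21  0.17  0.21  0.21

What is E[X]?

E[X] = Σ x·P(X=x)
 = (-2)·0.2 + (-1)·0.21 + 0·0.17 + 2·0.21 + 4·0.21
 = (-0.4) + (-0.21) + 0 + 0.42 + 0.84
 = 0.65

0.65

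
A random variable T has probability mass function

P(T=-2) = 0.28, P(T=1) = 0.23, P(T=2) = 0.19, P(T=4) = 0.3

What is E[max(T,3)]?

3.3

E[max(T,3)] = Σ max(t,3)·P(T=t)
 = 3·0.28 + 3·0.23 + 3·0.19 + 4·0.3
 = 0.84 + 0.69 + 0.57 + 1.2
 = 3.3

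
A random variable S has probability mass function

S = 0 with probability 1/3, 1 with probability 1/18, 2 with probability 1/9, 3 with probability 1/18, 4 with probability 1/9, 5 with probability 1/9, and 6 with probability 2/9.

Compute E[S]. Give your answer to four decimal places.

2.7778

E[S] = Σ s·P(S=s)
 = 0·1/3 + 1·1/18 + 2·1/9 + 3·1/18 + 4·1/9 + 5·1/9 + 6·2/9
 = 0 + 1/18 + 2/9 + 1/6 + 4/9 + 5/9 + 4/3
 = 25/9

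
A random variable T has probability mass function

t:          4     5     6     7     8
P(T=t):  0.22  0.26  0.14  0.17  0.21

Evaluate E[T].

E[T] = Σ t·P(T=t)
 = 4·0.22 + 5·0.26 + 6·0.14 + 7·0.17 + 8·0.21
 = 0.88 + 1.3 + 0.84 + 1.19 + 1.68
 = 5.89

5.89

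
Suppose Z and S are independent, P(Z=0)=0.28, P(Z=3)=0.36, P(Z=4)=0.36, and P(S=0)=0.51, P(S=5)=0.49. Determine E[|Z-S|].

E[|Z-S|] = Σ_z Σ_s |z-s| · P(Z=z)P(S=s)
 = 0·0.1428 + 5·0.1372 + 3·0.1836 + 2·0.1764 + 4·0.1836 + 1·0.1764
 = 0 + 0.686 + 0.5508 + 0.3528 + 0.7344 + 0.1764
 = 2.5004

2.5004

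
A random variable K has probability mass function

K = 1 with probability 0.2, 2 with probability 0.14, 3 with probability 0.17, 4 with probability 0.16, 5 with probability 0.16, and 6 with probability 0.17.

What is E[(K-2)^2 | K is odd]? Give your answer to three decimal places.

P(K is odd) = 0.2 + 0.17 + 0.16 = 0.53.
E[(K-2)^2 | K is odd] = [1·0.2 + 1·0.17 + 9·0.16] / 0.53
 = 1.81 / 0.53
 = 181/53

3.415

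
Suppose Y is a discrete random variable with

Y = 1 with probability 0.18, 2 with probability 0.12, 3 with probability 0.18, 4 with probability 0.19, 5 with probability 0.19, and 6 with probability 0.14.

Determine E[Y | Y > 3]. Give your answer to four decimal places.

4.9038

P(Y > 3) = 0.19 + 0.19 + 0.14 = 0.52.
E[Y | Y > 3] = [4·0.19 + 5·0.19 + 6·0.14] / 0.52
 = 2.55 / 0.52
 = 255/52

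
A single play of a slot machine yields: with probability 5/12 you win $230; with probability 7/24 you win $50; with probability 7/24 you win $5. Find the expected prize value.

E[payout] = 230·5/12 + 50·7/24 + 5·7/24
 = 575/6 + 175/12 + 35/24
 = 895/8

111.875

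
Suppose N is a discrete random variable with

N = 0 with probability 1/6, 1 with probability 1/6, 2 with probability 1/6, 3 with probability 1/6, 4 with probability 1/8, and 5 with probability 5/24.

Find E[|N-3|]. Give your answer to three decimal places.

E[|N-3|] = Σ |n-3|·P(N=n)
 = 3·1/6 + 2·1/6 + 1·1/6 + 0·1/6 + 1·1/8 + 2·5/24
 = 1/2 + 1/3 + 1/6 + 0 + 1/8 + 5/12
 = 37/24

1.542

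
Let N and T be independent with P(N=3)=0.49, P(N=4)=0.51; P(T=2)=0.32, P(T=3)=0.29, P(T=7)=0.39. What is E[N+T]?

E[N+T] = Σ_n Σ_t (n+t) · P(N=n)P(T=t)
 = 5·0.1568 + 6·0.1421 + 10·0.1911 + 6·0.1632 + 7·0.1479 + 11·0.1989
 = 0.784 + 0.8526 + 1.911 + 0.9792 + 1.0353 + 2.1879
 = 7.75

7.75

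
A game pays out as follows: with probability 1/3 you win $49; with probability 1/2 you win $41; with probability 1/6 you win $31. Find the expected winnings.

E[payout] = 49·1/3 + 41·1/2 + 31·1/6
 = 49/3 + 41/2 + 31/6
 = 42

42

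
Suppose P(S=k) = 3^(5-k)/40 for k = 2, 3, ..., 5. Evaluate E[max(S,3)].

3.125

E[max(S,3)] = Σ max(s,3)·P(S=s)
 = 3·27/40 + 3·9/40 + 4·3/40 + 5·1/40
 = 81/40 + 27/40 + 3/10 + 1/8
 = 25/8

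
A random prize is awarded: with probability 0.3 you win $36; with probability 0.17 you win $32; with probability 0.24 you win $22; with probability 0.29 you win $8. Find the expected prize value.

23.84

E[payout] = 36·0.3 + 32·0.17 + 22·0.24 + 8·0.29
 = 10.8 + 5.44 + 5.28 + 2.32
 = 23.84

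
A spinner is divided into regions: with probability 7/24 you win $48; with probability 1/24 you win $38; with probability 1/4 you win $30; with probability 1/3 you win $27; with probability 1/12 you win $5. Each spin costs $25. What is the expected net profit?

E[payout] = 48·7/24 + 38·1/24 + 30·1/4 + 27·1/3 + 5·1/12
 = 14 + 19/12 + 15/2 + 9 + 5/12
 = 65/2
Net = 65/2 - 25 = 15/2

7.5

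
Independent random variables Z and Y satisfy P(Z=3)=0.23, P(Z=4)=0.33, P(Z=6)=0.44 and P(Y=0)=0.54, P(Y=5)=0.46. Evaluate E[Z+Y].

E[Z+Y] = Σ_z Σ_y (z+y) · P(Z=z)P(Y=y)
 = 3·0.1242 + 8·0.1058 + 4·0.1782 + 9·0.1518 + 6·0.2376 + 11·0.2024
 = 0.3726 + 0.8464 + 0.7128 + 1.3662 + 1.4256 + 2.2264
 = 6.95

6.95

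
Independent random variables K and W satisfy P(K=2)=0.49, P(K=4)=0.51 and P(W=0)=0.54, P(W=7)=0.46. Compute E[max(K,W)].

4.8508

E[max(K,W)] = Σ_k Σ_w max(k,w) · P(K=k)P(W=w)
 = 2·0.2646 + 7·0.2254 + 4·0.2754 + 7·0.2346
 = 0.5292 + 1.5778 + 1.1016 + 1.6422
 = 4.8508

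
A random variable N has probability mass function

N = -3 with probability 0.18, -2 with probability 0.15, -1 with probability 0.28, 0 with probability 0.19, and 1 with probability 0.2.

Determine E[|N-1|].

E[|N-1|] = Σ |n-1|·P(N=n)
 = 4·0.18 + 3·0.15 + 2·0.28 + 1·0.19 + 0·0.2
 = 0.72 + 0.45 + 0.56 + 0.19 + 0
 = 1.92

1.92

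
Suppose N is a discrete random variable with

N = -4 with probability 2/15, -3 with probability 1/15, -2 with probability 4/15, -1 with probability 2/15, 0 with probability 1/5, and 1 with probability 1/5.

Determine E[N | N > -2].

0.125

P(N > -2) = 2/15 + 1/5 + 1/5 = 8/15.
E[N | N > -2] = [(-1)·2/15 + 0·1/5 + 1·1/5] / (8/15)
 = 1/15 / (8/15)
 = 1/8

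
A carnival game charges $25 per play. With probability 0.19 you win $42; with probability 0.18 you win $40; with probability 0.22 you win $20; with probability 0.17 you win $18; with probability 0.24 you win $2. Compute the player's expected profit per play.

-1.88

E[payout] = 42·0.19 + 40·0.18 + 20·0.22 + 18·0.17 + 2·0.24
 = 7.98 + 7.2 + 4.4 + 3.06 + 0.48
 = 23.12
Net = 23.12 - 25 = -1.88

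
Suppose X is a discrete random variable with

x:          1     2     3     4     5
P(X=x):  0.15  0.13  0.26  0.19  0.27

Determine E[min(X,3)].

2.57

E[min(X,3)] = Σ min(x,3)·P(X=x)
 = 1·0.15 + 2·0.13 + 3·0.26 + 3·0.19 + 3·0.27
 = 0.15 + 0.26 + 0.78 + 0.57 + 0.81
 = 2.57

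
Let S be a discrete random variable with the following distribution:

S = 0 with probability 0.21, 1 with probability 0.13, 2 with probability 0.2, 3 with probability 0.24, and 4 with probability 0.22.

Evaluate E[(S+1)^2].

11.87

E[(S+1)^2] = Σ (s+1)^2·P(S=s)
 = 1·0.21 + 4·0.13 + 9·0.2 + 16·0.24 + 25·0.22
 = 0.21 + 0.52 + 1.8 + 3.84 + 5.5
 = 11.87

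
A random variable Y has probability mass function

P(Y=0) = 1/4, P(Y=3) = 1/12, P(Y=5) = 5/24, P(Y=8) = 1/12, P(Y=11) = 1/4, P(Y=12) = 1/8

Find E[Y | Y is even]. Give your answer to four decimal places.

4.7273

P(Y is even) = 1/4 + 1/12 + 1/8 = 11/24.
E[Y | Y is even] = [0·1/4 + 8·1/12 + 12·1/8] / (11/24)
 = 13/6 / (11/24)
 = 52/11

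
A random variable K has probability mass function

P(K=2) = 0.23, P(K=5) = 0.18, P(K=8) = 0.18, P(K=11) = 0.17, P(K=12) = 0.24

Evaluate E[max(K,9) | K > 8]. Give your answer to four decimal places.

P(K > 8) = 0.17 + 0.24 = 0.41.
E[max(K,9) | K > 8] = [11·0.17 + 12·0.24] / 0.41
 = 4.75 / 0.41
 = 475/41

11.5854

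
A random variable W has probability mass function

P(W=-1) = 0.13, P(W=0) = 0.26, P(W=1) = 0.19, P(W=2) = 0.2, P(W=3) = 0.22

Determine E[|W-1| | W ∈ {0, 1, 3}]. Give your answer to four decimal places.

1.0448

P(W ∈ {0, 1, 3}) = 0.26 + 0.19 + 0.22 = 0.67.
E[|W-1| | W ∈ {0, 1, 3}] = [1·0.26 + 0·0.19 + 2·0.22] / 0.67
 = 0.7 / 0.67
 = 70/67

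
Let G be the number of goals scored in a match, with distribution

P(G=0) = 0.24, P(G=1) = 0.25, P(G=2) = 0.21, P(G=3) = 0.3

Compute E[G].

E[G] = Σ g·P(G=g)
 = 0·0.24 + 1·0.25 + 2·0.21 + 3·0.3
 = 0 + 0.25 + 0.42 + 0.9
 = 1.57

1.57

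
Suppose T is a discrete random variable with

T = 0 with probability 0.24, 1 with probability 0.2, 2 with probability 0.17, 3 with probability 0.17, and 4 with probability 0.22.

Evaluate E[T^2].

5.93

E[T^2] = Σ t^2·P(T=t)
 = 0·0.24 + 1·0.2 + 4·0.17 + 9·0.17 + 16·0.22
 = 0 + 0.2 + 0.68 + 1.53 + 3.52
 = 5.93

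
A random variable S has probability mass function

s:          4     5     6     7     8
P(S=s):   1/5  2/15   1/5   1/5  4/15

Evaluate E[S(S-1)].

E[S(S-1)] = Σ s(s-1)·P(S=s)
 = 12·1/5 + 20·2/15 + 30·1/5 + 42·1/5 + 56·4/15
 = 12/5 + 8/3 + 6 + 42/5 + 224/15
 = 172/5

34.4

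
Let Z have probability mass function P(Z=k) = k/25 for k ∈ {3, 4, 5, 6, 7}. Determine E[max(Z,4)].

5.52

E[max(Z,4)] = Σ max(z,4)·P(Z=z)
 = 4·3/25 + 4·4/25 + 5·1/5 + 6·6/25 + 7·7/25
 = 12/25 + 16/25 + 1 + 36/25 + 49/25
 = 138/25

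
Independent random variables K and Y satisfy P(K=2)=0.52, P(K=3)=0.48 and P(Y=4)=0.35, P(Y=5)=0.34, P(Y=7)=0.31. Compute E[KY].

13.0696

E[KY] = Σ_k Σ_y ky · P(K=k)P(Y=y)
 = 8·0.182 + 10·0.1768 + 14·0.1612 + 12·0.168 + 15·0.1632 + 21·0.1488
 = 1.456 + 1.768 + 2.2568 + 2.016 + 2.448 + 3.1248
 = 13.0696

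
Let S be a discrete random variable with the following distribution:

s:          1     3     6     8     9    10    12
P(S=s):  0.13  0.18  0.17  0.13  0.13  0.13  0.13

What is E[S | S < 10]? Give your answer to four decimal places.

5.2703

P(S < 10) = 0.13 + 0.18 + 0.17 + 0.13 + 0.13 = 0.74.
E[S | S < 10] = [1·0.13 + 3·0.18 + 6·0.17 + 8·0.13 + 9·0.13] / 0.74
 = 3.9 / 0.74
 = 195/37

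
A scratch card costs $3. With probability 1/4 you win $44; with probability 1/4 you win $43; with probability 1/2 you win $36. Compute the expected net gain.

E[payout] = 44·1/4 + 43·1/4 + 36·1/2
 = 11 + 43/4 + 18
 = 159/4
Net = 159/4 - 3 = 147/4

36.75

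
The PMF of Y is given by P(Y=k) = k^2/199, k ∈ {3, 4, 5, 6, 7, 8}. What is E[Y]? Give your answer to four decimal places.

E[Y] = Σ y·P(Y=y)
 = 3·9/199 + 4·16/199 + 5·25/199 + 6·36/199 + 7·49/199 + 8·64/199
 = 27/199 + 64/199 + 125/199 + 216/199 + 343/199 + 512/199
 = 1287/199

6.4673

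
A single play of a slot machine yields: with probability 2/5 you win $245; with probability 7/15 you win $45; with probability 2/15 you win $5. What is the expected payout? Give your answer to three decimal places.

119.667

E[payout] = 245·2/5 + 45·7/15 + 5·2/15
 = 98 + 21 + 2/3
 = 359/3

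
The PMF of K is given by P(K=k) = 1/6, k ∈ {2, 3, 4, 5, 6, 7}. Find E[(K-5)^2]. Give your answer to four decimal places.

E[(K-5)^2] = Σ (k-5)^2·P(K=k)
 = 9·1/6 + 4·1/6 + 1·1/6 + 0·1/6 + 1·1/6 + 4·1/6
 = 3/2 + 2/3 + 1/6 + 0 + 1/6 + 2/3
 = 19/6

3.1667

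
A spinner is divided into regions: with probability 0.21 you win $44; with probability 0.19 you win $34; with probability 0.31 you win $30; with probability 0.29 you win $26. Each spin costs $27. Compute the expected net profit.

5.54

E[payout] = 44·0.21 + 34·0.19 + 30·0.31 + 26·0.29
 = 9.24 + 6.46 + 9.3 + 7.54
 = 32.54
Net = 32.54 - 27 = 5.54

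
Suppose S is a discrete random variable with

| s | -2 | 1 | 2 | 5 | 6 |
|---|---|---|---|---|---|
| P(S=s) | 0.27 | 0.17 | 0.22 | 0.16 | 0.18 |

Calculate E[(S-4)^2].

13.01

E[(S-4)^2] = Σ (s-4)^2·P(S=s)
 = 36·0.27 + 9·0.17 + 4·0.22 + 1·0.16 + 4·0.18
 = 9.72 + 1.53 + 0.88 + 0.16 + 0.72
 = 13.01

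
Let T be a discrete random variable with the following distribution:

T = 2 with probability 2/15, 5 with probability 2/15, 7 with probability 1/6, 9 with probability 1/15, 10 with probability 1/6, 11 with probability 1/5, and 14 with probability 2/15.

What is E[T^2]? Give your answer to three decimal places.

84.433

E[T^2] = Σ t^2·P(T=t)
 = 4·2/15 + 25·2/15 + 49·1/6 + 81·1/15 + 100·1/6 + 121·1/5 + 196·2/15
 = 8/15 + 10/3 + 49/6 + 27/5 + 50/3 + 121/5 + 392/15
 = 2533/30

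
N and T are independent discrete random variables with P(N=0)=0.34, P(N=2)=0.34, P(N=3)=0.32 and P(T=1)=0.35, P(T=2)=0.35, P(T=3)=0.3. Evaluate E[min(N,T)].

E[min(N,T)] = Σ_n Σ_t min(n,t) · P(N=n)P(T=t)
 = 0·0.119 + 0·0.119 + 0·0.102 + 1·0.119 + 2·0.119 + 2·0.102 + 1·0.112 + 2·0.112 + 3·0.096
 = 0 + 0 + 0 + 0.119 + 0.238 + 0.204 + 0.112 + 0.224 + 0.288
 = 1.185

1.185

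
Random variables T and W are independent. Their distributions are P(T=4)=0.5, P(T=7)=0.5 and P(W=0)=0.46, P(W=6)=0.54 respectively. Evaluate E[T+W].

8.74

E[T+W] = Σ_t Σ_w (t+w) · P(T=t)P(W=w)
 = 4·0.23 + 10·0.27 + 7·0.23 + 13·0.27
 = 0.92 + 2.7 + 1.61 + 3.51
 = 8.74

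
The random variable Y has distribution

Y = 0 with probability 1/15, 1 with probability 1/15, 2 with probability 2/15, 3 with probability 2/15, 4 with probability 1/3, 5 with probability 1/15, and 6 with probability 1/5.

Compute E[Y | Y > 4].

5.75

P(Y > 4) = 1/15 + 1/5 = 4/15.
E[Y | Y > 4] = [5·1/15 + 6·1/5] / (4/15)
 = 23/15 / (4/15)
 = 23/4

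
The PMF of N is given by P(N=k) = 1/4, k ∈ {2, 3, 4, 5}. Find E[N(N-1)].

E[N(N-1)] = Σ n(n-1)·P(N=n)
 = 2·1/4 + 6·1/4 + 12·1/4 + 20·1/4
 = 1/2 + 3/2 + 3 + 5
 = 10

10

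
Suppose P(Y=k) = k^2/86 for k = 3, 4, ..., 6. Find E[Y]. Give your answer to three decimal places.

E[Y] = Σ y·P(Y=y)
 = 3·9/86 + 4·8/43 + 5·25/86 + 6·18/43
 = 27/86 + 32/43 + 125/86 + 108/43
 = 216/43

5.023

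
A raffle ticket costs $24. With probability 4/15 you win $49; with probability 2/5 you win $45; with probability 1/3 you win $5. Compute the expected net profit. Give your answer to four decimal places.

8.7333

E[payout] = 49·4/15 + 45·2/5 + 5·1/3
 = 196/15 + 18 + 5/3
 = 491/15
Net = 491/15 - 24 = 131/15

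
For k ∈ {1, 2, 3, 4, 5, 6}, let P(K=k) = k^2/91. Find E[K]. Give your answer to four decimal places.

E[K] = Σ k·P(K=k)
 = 1·1/91 + 2·4/91 + 3·9/91 + 4·16/91 + 5·25/91 + 6·36/91
 = 1/91 + 8/91 + 27/91 + 64/91 + 125/91 + 216/91
 = 63/13

4.8462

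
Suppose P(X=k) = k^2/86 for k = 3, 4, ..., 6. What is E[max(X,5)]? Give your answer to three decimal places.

E[max(X,5)] = Σ max(x,5)·P(X=x)
 = 5·9/86 + 5·8/43 + 5·25/86 + 6·18/43
 = 45/86 + 40/43 + 125/86 + 108/43
 = 233/43

5.419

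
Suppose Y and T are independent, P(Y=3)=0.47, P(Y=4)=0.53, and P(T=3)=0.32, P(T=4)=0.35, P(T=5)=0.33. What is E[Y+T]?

E[Y+T] = Σ_y Σ_t (y+t) · P(Y=y)P(T=t)
 = 6·0.1504 + 7·0.1645 + 8·0.1551 + 7·0.1696 + 8·0.1855 + 9·0.1749
 = 0.9024 + 1.1515 + 1.2408 + 1.1872 + 1.484 + 1.5741
 = 7.54

7.54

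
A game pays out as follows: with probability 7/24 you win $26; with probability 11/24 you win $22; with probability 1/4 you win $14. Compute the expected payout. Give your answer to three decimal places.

E[payout] = 26·7/24 + 22·11/24 + 14·1/4
 = 91/12 + 121/12 + 7/2
 = 127/6

21.167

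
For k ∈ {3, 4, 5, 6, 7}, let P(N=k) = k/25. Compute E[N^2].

31

E[N^2] = Σ n^2·P(N=n)
 = 9·3/25 + 16·4/25 + 25·1/5 + 36·6/25 + 49·7/25
 = 27/25 + 64/25 + 5 + 216/25 + 343/25
 = 31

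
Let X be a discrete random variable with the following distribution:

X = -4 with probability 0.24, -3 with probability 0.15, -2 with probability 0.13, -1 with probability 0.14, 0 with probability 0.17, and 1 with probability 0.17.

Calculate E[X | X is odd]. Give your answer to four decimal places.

P(X is odd) = 0.15 + 0.14 + 0.17 = 0.46.
E[X | X is odd] = [(-3)·0.15 + (-1)·0.14 + 1·0.17] / 0.46
 = -0.42 / 0.46
 = -21/23

-0.9130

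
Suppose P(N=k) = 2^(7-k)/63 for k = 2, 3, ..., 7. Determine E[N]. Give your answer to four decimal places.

E[N] = Σ n·P(N=n)
 = 2·32/63 + 3·16/63 + 4·8/63 + 5·4/63 + 6·2/63 + 7·1/63
 = 64/63 + 16/21 + 32/63 + 20/63 + 4/21 + 1/9
 = 61/21

2.9048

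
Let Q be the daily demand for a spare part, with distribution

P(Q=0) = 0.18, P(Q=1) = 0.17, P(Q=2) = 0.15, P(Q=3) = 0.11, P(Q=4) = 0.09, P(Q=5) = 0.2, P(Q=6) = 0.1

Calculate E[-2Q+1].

E[-2Q+1] = Σ (-2q+1)·P(Q=q)
 = 1·0.18 + (-1)·0.17 + (-3)·0.15 + (-5)·0.11 + (-7)·0.09 + (-9)·0.2 + (-11)·0.1
 = 0.18 + (-0.17) + (-0.45) + (-0.55) + (-0.63) + (-1.8) + (-1.1)
 = -4.52

-4.52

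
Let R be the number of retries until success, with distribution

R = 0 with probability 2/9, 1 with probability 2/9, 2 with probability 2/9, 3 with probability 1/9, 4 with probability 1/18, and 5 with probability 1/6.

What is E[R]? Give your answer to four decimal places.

2.0556

E[R] = Σ r·P(R=r)
 = 0·2/9 + 1·2/9 + 2·2/9 + 3·1/9 + 4·1/18 + 5·1/6
 = 0 + 2/9 + 4/9 + 1/3 + 2/9 + 5/6
 = 37/18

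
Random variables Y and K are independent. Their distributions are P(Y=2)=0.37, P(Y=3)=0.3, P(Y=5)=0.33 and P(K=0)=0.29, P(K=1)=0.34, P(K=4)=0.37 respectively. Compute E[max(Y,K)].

E[max(Y,K)] = Σ_y Σ_k max(y,k) · P(Y=y)P(K=k)
 = 2·0.1073 + 2·0.1258 + 4·0.1369 + 3·0.087 + 3·0.102 + 4·0.111 + 5·0.0957 + 5·0.1122 + 5·0.1221
 = 0.2146 + 0.2516 + 0.5476 + 0.261 + 0.306 + 0.444 + 0.4785 + 0.561 + 0.6105
 = 3.6748

3.6748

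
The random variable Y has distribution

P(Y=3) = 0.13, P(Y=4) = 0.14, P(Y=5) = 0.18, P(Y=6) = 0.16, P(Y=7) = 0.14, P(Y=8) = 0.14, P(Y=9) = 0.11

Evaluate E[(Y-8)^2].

E[(Y-8)^2] = Σ (y-8)^2·P(Y=y)
 = 25·0.13 + 16·0.14 + 9·0.18 + 4·0.16 + 1·0.14 + 0·0.14 + 1·0.11
 = 3.25 + 2.24 + 1.62 + 0.64 + 0.14 + 0 + 0.11
 = 8

8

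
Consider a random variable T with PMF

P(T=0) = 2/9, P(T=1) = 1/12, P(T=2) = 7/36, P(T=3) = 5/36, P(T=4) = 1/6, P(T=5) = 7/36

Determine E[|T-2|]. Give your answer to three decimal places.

1.583

E[|T-2|] = Σ |t-2|·P(T=t)
 = 2·2/9 + 1·1/12 + 0·7/36 + 1·5/36 + 2·1/6 + 3·7/36
 = 4/9 + 1/12 + 0 + 5/36 + 1/3 + 7/12
 = 19/12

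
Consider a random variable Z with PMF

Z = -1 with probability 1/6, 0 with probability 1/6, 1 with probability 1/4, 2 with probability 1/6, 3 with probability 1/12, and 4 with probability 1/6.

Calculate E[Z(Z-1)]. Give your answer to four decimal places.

3.1667

E[Z(Z-1)] = Σ z(z-1)·P(Z=z)
 = 2·1/6 + 0·1/6 + 0·1/4 + 2·1/6 + 6·1/12 + 12·1/6
 = 1/3 + 0 + 0 + 1/3 + 1/2 + 2
 = 19/6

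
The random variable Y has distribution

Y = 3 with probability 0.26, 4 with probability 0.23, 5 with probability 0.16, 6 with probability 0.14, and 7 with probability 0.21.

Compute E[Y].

E[Y] = Σ y·P(Y=y)
 = 3·0.26 + 4·0.23 + 5·0.16 + 6·0.14 + 7·0.21
 = 0.78 + 0.92 + 0.8 + 0.84 + 1.47
 = 4.81

4.81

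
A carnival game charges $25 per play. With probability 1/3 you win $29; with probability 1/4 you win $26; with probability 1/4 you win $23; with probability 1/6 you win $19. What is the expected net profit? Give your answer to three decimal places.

E[payout] = 29·1/3 + 26·1/4 + 23·1/4 + 19·1/6
 = 29/3 + 13/2 + 23/4 + 19/6
 = 301/12
Net = 301/12 - 25 = 1/12

0.083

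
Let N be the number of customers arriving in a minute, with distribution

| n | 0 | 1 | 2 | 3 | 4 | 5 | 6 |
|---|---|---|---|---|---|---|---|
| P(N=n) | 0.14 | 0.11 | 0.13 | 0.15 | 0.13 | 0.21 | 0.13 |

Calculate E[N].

3.17

E[N] = Σ n·P(N=n)
 = 0·0.14 + 1·0.11 + 2·0.13 + 3·0.15 + 4·0.13 + 5·0.21 + 6·0.13
 = 0 + 0.11 + 0.26 + 0.45 + 0.52 + 1.05 + 0.78
 = 3.17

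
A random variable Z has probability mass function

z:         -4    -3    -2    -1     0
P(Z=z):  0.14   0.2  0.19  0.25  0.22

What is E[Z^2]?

E[Z^2] = Σ z^2·P(Z=z)
 = 16·0.14 + 9·0.2 + 4·0.19 + 1·0.25 + 0·0.22
 = 2.24 + 1.8 + 0.76 + 0.25 + 0
 = 5.05

5.05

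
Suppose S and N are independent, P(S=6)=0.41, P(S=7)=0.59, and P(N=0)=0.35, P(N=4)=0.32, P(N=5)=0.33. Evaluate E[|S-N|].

3.66

E[|S-N|] = Σ_s Σ_n |s-n| · P(S=s)P(N=n)
 = 6·0.1435 + 2·0.1312 + 1·0.1353 + 7·0.2065 + 3·0.1888 + 2·0.1947
 = 0.861 + 0.2624 + 0.1353 + 1.4455 + 0.5664 + 0.3894
 = 3.66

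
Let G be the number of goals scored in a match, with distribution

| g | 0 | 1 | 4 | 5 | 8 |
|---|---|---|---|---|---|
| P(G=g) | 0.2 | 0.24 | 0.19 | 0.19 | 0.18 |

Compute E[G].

E[G] = Σ g·P(G=g)
 = 0·0.2 + 1·0.24 + 4·0.19 + 5·0.19 + 8·0.18
 = 0 + 0.24 + 0.76 + 0.95 + 1.44
 = 3.39

3.39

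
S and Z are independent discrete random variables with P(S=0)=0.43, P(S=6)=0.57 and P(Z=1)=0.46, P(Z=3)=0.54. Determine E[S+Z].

5.5

E[S+Z] = Σ_s Σ_z (s+z) · P(S=s)P(Z=z)
 = 1·0.1978 + 3·0.2322 + 7·0.2622 + 9·0.3078
 = 0.1978 + 0.6966 + 1.8354 + 2.7702
 = 5.5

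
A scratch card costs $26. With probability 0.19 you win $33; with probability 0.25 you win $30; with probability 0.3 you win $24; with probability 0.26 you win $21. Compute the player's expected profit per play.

0.43

E[payout] = 33·0.19 + 30·0.25 + 24·0.3 + 21·0.26
 = 6.27 + 7.5 + 7.2 + 5.46
 = 26.43
Net = 26.43 - 26 = 0.43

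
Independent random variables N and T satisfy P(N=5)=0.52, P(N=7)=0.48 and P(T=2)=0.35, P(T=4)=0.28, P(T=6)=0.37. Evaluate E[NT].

E[NT] = Σ_n Σ_t nt · P(N=n)P(T=t)
 = 10·0.182 + 20·0.1456 + 30·0.1924 + 14·0.168 + 28·0.1344 + 42·0.1776
 = 1.82 + 2.912 + 5.772 + 2.352 + 3.7632 + 7.4592
 = 24.0784

24.0784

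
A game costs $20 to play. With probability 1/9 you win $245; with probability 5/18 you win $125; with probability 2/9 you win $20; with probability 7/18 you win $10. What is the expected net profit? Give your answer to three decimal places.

50.278

E[payout] = 245·1/9 + 125·5/18 + 20·2/9 + 10·7/18
 = 245/9 + 625/18 + 40/9 + 35/9
 = 1265/18
Net = 1265/18 - 20 = 905/18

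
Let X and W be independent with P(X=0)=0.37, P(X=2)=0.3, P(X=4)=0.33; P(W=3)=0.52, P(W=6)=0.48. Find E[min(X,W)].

1.7484

E[min(X,W)] = Σ_x Σ_w min(x,w) · P(X=x)P(W=w)
 = 0·0.1924 + 0·0.1776 + 2·0.156 + 2·0.144 + 3·0.1716 + 4·0.1584
 = 0 + 0 + 0.312 + 0.288 + 0.5148 + 0.6336
 = 1.7484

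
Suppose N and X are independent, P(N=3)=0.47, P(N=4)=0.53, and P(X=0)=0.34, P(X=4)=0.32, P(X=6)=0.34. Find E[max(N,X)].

E[max(N,X)] = Σ_n Σ_x max(n,x) · P(N=n)P(X=x)
 = 3·0.1598 + 4·0.1504 + 6·0.1598 + 4·0.1802 + 4·0.1696 + 6·0.1802
 = 0.4794 + 0.6016 + 0.9588 + 0.7208 + 0.6784 + 1.0812
 = 4.5202

4.5202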